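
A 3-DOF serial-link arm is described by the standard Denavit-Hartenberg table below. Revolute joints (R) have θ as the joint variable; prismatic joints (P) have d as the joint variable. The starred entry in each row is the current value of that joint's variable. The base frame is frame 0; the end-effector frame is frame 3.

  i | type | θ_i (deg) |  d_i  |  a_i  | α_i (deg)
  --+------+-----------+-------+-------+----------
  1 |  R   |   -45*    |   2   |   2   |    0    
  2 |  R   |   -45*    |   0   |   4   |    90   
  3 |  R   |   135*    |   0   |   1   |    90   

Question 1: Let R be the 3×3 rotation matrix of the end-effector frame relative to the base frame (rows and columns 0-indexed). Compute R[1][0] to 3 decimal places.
0.707

End-effector x-axis (col 0 of R) = (-0.0000,0.7071,0.7071)
R[1][0] = 0.7071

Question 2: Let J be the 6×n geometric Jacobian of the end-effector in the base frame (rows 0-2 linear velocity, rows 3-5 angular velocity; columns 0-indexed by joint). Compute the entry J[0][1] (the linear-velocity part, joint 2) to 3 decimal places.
3.293

axis z_1 = (0.0000,0.0000,1.0000); lever o_n−o_1 = (0.0000,-3.2929,0.7071)
cross product → J_v[:, 1] = (3.2929,0.0000,-0.0000)
J_ω[:, 1] = z_1
entry J[0][1] = 3.2929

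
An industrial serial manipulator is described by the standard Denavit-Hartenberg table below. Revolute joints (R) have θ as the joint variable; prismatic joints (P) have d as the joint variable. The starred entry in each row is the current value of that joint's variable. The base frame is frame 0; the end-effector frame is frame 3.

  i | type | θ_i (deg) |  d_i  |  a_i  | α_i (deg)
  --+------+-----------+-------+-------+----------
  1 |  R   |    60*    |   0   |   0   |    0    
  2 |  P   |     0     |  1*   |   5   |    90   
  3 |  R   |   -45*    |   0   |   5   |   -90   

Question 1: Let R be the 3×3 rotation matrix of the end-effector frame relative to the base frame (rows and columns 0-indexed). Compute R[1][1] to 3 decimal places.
0.500

End-effector y-axis (col 1 of R) = (-0.8660,0.5000,-0.0000)
R[1][1] = 0.5000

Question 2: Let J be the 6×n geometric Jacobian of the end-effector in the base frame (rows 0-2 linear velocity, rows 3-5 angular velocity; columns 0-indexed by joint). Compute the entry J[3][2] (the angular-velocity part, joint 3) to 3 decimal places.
axis z_2 = (0.8660,-0.5000,0.0000); lever o_n−o_2 = (1.7678,3.0619,-3.5355)
cross product → J_v[:, 2] = (1.7678,3.0619,3.5355)
J_ω[:, 2] = z_2
entry J[3][2] = 0.8660

0.866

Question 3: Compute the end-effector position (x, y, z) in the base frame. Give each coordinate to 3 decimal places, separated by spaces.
after link 1: o_1 = (0.0000, 0.0000, 0.0000)
after link 2: o_2 = (2.5000, 4.3301, 1.0000)
after link 3: o_3 = (4.2678, 7.3920, -2.5355)

4.268 7.392 -2.536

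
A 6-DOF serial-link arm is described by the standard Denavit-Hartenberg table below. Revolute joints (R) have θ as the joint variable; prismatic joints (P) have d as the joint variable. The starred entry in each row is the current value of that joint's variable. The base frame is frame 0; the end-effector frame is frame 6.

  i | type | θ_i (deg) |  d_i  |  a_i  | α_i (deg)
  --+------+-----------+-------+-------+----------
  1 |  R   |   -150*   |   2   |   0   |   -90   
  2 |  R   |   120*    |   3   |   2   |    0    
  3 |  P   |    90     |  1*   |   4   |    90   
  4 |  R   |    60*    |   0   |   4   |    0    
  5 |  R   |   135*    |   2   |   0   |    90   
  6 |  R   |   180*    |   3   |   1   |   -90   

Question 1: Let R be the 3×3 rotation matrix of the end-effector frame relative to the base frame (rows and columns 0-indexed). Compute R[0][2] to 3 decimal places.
-0.433

End-effector z-axis (col 2 of R) = (-0.4330,-0.2500,0.8660)
R[0][2] = -0.4330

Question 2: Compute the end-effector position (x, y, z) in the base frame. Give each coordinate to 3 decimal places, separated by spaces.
after link 1: o_1 = (0.0000, 0.0000, 2.0000)
after link 2: o_2 = (2.3660, -2.0981, 0.2679)
after link 3: o_3 = (5.8660, -1.2321, 2.2679)
after link 4: o_4 = (9.0981, -3.3660, 3.2679)
after link 5: o_5 = (9.9641, -2.8660, 1.5359)
after link 6: o_6 = (11.6845, -5.5177, 1.6306)

11.685 -5.518 1.631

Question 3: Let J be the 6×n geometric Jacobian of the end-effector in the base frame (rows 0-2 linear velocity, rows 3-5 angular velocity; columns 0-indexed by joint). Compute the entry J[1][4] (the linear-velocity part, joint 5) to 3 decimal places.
axis z_4 = (0.4330,0.2500,-0.8660); lever o_n−o_4 = (2.5864,-2.1517,-1.6373)
cross product → J_v[:, 4] = (-2.2727,-1.5309,-1.5783)
J_ω[:, 4] = z_4
entry J[1][4] = -1.5309

-1.531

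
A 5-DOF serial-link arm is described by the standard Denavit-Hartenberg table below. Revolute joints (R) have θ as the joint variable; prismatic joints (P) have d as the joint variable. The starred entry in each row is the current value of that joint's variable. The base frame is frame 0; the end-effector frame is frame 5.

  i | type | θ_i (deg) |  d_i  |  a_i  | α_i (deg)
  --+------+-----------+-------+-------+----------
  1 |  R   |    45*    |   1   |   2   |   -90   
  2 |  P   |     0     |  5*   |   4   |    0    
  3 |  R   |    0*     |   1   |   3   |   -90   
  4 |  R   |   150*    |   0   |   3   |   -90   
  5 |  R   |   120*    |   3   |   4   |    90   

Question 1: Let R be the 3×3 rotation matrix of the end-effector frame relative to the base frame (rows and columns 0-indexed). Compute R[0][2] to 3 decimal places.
-0.224

End-effector z-axis (col 2 of R) = (-0.2241,-0.8365,0.5000)
R[0][2] = -0.2241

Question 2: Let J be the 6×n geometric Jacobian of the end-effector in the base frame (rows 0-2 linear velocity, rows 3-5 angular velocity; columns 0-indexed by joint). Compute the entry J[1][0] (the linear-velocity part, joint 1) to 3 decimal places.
axis z_0 = ẑ; lever o_n−o_0 = (-1.0353,10.4171,4.4641)
cross product → J_v[:, 0] = (-10.4171,-1.0353,0.0000)
J_ω[:, 0] = z_0
entry J[1][0] = -1.0353

-1.035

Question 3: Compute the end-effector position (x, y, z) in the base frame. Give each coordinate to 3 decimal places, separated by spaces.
after link 1: o_1 = (1.4142, 1.4142, 1.0000)
after link 2: o_2 = (0.7071, 7.7782, 1.0000)
after link 3: o_3 = (2.1213, 10.6066, 1.0000)
after link 4: o_4 = (1.3449, 7.7088, 1.0000)
after link 5: o_5 = (-1.0353, 10.4171, 4.4641)

-1.035 10.417 4.464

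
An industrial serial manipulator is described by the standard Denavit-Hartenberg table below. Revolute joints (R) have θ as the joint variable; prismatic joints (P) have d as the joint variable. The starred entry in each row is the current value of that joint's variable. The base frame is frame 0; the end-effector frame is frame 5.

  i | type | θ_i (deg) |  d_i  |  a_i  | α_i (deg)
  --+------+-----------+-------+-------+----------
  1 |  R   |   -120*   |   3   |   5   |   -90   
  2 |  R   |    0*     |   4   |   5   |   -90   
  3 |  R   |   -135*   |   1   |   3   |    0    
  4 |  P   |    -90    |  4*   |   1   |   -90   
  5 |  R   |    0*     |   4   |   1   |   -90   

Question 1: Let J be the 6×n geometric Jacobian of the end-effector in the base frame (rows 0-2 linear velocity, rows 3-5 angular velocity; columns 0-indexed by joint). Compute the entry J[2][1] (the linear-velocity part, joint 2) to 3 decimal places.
1.364

axis z_1 = (0.8660,-0.5000,0.0000); lever o_n−o_1 = (7.2079,-2.5865,-5.0000)
cross product → J_v[:, 1] = (2.5000,4.3301,1.3640)
J_ω[:, 1] = z_1
entry J[2][1] = 1.3640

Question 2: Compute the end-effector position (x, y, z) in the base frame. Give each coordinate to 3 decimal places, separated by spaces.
after link 1: o_1 = (-2.5000, -4.3301, 3.0000)
after link 2: o_2 = (-1.5359, -10.6603, 3.0000)
after link 3: o_3 = (1.3619, -9.8838, 2.0000)
after link 4: o_4 = (1.1031, -8.9179, -2.0000)
after link 5: o_5 = (4.7079, -6.9167, -2.0000)

4.708 -6.917 -2.000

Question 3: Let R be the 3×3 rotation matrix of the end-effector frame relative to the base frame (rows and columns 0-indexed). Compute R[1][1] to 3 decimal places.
End-effector y-axis (col 1 of R) = (-0.9659,-0.2588,0.0000)
R[1][1] = -0.2588

-0.259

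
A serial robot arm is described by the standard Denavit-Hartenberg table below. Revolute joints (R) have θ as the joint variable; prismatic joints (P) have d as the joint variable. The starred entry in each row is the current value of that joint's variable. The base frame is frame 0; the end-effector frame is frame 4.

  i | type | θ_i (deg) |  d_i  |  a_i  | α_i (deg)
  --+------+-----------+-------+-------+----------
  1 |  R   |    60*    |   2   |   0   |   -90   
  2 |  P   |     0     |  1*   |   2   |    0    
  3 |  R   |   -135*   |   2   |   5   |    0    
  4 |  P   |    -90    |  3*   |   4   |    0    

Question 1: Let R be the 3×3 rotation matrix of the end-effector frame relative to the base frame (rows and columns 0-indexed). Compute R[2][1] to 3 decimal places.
0.707

End-effector y-axis (col 1 of R) = (-0.3536,-0.6124,0.7071)
R[2][1] = 0.7071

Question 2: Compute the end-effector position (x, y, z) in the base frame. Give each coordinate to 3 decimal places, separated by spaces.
after link 1: o_1 = (0.0000, 0.0000, 2.0000)
after link 2: o_2 = (0.1340, 2.2321, 2.0000)
after link 3: o_3 = (-3.3658, 0.1702, 5.5355)
after link 4: o_4 = (-7.3781, -0.7793, 2.7071)

-7.378 -0.779 2.707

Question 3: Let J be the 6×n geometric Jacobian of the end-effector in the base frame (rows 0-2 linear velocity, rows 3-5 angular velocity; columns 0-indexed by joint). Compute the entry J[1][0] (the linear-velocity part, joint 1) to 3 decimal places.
-7.378

axis z_0 = ẑ; lever o_n−o_0 = (-7.3781,-0.7793,2.7071)
cross product → J_v[:, 0] = (0.7793,-7.3781,0.0000)
J_ω[:, 0] = z_0
entry J[1][0] = -7.3781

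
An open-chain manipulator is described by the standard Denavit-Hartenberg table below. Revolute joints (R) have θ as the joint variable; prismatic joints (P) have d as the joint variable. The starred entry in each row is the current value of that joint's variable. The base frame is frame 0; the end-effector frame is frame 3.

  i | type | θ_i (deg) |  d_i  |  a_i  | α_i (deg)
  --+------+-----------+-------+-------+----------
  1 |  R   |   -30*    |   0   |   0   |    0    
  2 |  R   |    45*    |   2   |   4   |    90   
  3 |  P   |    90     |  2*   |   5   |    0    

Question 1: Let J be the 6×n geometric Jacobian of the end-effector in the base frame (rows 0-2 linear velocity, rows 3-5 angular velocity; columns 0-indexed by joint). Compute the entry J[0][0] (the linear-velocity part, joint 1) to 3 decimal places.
0.897

axis z_0 = ẑ; lever o_n−o_0 = (4.3813,-0.8966,7.0000)
cross product → J_v[:, 0] = (0.8966,4.3813,-0.0000)
J_ω[:, 0] = z_0
entry J[0][0] = 0.8966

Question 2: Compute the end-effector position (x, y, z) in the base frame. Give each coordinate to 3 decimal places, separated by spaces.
4.381 -0.897 7.000

after link 1: o_1 = (0.0000, 0.0000, 0.0000)
after link 2: o_2 = (3.8637, 1.0353, 2.0000)
after link 3: o_3 = (4.3813, -0.8966, 7.0000)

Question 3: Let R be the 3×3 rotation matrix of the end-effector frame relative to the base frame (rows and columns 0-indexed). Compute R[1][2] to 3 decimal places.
End-effector z-axis (col 2 of R) = (0.2588,-0.9659,0.0000)
R[1][2] = -0.9659

-0.966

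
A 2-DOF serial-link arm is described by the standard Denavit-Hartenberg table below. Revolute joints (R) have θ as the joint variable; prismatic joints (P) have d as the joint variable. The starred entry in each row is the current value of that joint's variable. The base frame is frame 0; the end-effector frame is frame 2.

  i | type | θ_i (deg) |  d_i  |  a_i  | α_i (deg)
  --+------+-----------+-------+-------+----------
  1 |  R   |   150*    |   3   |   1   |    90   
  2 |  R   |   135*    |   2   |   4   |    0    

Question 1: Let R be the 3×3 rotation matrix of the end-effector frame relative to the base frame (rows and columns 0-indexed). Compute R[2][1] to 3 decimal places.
End-effector y-axis (col 1 of R) = (0.6124,-0.3536,-0.7071)
R[2][1] = -0.7071

-0.707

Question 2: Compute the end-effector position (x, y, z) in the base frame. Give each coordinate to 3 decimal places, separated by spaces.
2.583 0.818 5.828

after link 1: o_1 = (-0.8660, 0.5000, 3.0000)
after link 2: o_2 = (2.5835, 0.8178, 5.8284)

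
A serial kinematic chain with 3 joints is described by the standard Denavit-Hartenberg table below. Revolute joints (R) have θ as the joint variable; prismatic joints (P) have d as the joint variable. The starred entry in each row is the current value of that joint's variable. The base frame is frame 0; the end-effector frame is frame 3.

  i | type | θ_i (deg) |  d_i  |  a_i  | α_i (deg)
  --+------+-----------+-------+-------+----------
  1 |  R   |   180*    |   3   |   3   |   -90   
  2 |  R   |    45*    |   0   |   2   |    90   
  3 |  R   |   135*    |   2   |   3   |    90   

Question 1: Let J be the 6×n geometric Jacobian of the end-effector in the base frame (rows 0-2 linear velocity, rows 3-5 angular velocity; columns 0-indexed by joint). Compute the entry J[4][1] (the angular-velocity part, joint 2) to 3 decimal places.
-1.000

axis z_1 = (-0.0000,-1.0000,0.0000); lever o_n−o_1 = (-1.3284,-2.1213,1.5000)
cross product → J_v[:, 1] = (-1.5000,0.0000,-1.3284)
J_ω[:, 1] = z_1
entry J[4][1] = -1.0000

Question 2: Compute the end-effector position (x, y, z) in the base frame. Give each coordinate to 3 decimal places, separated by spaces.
-4.328 -2.121 4.500

after link 1: o_1 = (-3.0000, 0.0000, 3.0000)
after link 2: o_2 = (-4.4142, 0.0000, 1.5858)
after link 3: o_3 = (-4.3284, -2.1213, 4.5000)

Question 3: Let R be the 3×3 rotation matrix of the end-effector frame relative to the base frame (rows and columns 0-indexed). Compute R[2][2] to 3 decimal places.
End-effector z-axis (col 2 of R) = (-0.5000,-0.7071,-0.5000)
R[2][2] = -0.5000

-0.500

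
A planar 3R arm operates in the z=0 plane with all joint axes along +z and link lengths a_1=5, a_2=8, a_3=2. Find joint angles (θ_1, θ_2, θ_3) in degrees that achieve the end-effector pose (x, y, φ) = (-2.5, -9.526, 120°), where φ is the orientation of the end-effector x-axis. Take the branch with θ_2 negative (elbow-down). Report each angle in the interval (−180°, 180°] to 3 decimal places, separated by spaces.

wrist centre = target − a_3·(cos φ, sin φ) = (-1.5000, -11.2581)
cos θ_2 = (128.9937−5²−8²)/(2·5·8) = 0.4999; θ_2 = -60.0052° (elbow-down)
β = atan2(-11.2581,-1.5000) = -97.5893°; ψ = atan2(-6.9286,8.9994) = -37.5925°
θ_1 = β − ψ = -59.9968°
θ_3 = φ − θ_1 − θ_2 = -119.9980° (wrapped to (-180°,180°])

-59.997 -60.005 -119.998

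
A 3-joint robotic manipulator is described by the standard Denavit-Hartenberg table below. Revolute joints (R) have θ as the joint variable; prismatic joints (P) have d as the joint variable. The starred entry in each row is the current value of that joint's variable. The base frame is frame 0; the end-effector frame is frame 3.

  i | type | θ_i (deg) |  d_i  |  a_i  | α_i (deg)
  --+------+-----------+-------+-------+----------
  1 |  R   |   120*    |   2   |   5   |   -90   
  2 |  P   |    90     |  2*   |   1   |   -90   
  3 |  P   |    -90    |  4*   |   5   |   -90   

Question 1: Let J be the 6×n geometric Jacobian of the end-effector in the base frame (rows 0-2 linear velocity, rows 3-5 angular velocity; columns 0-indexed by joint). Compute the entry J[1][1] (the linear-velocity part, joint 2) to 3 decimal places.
-0.500

prismatic axis z_1 = (-0.8660,-0.5000,0.0000)
J_v[:, 1] = z_1; J_ω[:, 1] = (0,0,0)
entry J[1][1] = -0.5000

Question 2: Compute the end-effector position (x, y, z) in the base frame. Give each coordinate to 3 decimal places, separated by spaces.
-6.562 -2.634 1.000

after link 1: o_1 = (-2.5000, 4.3301, 2.0000)
after link 2: o_2 = (-4.2321, 3.3301, 1.0000)
after link 3: o_3 = (-6.5622, -2.6340, 1.0000)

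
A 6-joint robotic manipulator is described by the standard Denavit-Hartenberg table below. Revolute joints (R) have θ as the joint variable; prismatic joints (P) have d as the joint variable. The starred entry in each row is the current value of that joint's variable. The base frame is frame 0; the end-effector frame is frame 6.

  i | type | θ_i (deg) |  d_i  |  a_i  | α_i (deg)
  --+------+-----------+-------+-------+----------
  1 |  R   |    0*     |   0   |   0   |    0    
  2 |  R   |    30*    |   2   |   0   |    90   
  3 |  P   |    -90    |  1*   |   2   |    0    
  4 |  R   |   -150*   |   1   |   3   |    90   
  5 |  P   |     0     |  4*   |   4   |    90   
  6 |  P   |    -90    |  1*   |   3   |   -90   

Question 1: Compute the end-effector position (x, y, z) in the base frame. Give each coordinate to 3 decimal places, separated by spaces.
after link 1: o_1 = (0.0000, 0.0000, 0.0000)
after link 2: o_2 = (0.0000, 0.0000, 2.0000)
after link 3: o_3 = (0.5000, -0.8660, 0.0000)
after link 4: o_4 = (-0.2990, -2.4821, 2.5981)
after link 5: o_5 = (0.9689, -1.7500, 8.0622)
after link 6: o_6 = (-1.7811, -2.1830, 6.5622)

-1.781 -2.183 6.562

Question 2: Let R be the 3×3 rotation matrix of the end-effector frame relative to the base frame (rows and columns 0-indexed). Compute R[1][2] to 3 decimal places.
-0.250

End-effector z-axis (col 2 of R) = (-0.4330,-0.2500,0.8660)
R[1][2] = -0.2500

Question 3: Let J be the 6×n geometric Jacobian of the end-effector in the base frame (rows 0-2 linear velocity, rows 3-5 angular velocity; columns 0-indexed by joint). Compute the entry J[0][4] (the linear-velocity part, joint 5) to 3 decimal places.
prismatic axis z_4 = (0.7500,0.4330,0.5000)
J_v[:, 4] = z_4; J_ω[:, 4] = (0,0,0)
entry J[0][4] = 0.7500

0.750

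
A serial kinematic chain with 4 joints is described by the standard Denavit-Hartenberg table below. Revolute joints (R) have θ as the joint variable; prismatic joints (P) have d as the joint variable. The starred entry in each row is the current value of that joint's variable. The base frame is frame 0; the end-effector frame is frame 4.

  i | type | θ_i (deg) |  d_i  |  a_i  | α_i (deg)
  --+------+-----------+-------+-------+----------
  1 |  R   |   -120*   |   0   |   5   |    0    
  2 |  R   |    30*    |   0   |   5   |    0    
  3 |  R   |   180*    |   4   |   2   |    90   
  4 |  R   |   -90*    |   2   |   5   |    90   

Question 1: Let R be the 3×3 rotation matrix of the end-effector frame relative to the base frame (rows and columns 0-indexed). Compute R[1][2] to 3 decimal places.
-1.000

End-effector z-axis (col 2 of R) = (0.0000,-1.0000,-0.0000)
R[1][2] = -1.0000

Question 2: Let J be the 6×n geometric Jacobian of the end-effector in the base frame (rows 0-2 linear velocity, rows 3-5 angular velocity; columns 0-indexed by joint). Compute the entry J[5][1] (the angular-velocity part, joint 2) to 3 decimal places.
axis z_1 = (0.0000,0.0000,1.0000); lever o_n−o_1 = (2.0000,-3.0000,-1.0000)
cross product → J_v[:, 1] = (3.0000,2.0000,-0.0000)
J_ω[:, 1] = z_1
entry J[5][1] = 1.0000

1.000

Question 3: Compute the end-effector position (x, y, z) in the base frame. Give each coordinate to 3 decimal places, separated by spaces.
-0.500 -7.330 -1.000

after link 1: o_1 = (-2.5000, -4.3301, 0.0000)
after link 2: o_2 = (-2.5000, -9.3301, 0.0000)
after link 3: o_3 = (-2.5000, -7.3301, 4.0000)
after link 4: o_4 = (-0.5000, -7.3301, -1.0000)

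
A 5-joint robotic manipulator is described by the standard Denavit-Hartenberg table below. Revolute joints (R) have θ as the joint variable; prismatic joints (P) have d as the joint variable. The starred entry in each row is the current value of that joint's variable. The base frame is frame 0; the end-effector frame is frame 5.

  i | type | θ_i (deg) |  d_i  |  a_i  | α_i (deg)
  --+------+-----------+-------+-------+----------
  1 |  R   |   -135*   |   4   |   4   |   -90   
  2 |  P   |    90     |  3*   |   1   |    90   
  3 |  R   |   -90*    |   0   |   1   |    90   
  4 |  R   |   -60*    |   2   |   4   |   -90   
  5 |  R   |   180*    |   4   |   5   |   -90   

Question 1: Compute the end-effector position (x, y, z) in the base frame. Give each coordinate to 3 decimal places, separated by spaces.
-5.537 -4.173 5.000

after link 1: o_1 = (-2.8284, -2.8284, 4.0000)
after link 2: o_2 = (-0.7071, -4.9497, 3.0000)
after link 3: o_3 = (-1.4142, -4.2426, 3.0000)
after link 4: o_4 = (-0.3789, -0.3789, 5.0000)
after link 5: o_5 = (-5.5367, -4.1733, 5.0000)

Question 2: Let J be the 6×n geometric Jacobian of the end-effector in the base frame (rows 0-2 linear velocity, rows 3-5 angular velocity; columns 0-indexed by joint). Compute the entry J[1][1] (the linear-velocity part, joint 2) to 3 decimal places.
prismatic axis z_1 = (0.7071,-0.7071,0.0000)
J_v[:, 1] = z_1; J_ω[:, 1] = (0,0,0)
entry J[1][1] = -0.7071

-0.707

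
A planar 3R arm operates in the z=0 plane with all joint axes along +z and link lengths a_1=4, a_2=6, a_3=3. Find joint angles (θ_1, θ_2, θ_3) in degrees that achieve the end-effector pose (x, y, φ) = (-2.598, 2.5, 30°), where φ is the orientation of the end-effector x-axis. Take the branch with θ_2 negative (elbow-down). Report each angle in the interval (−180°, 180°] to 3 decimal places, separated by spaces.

wrist centre = target − a_3·(cos φ, sin φ) = (-5.1961, 1.0000)
cos θ_2 = (27.9992−4²−6²)/(2·4·6) = -0.5000; θ_2 = -120.0011° (elbow-down)
β = atan2(1.0000,-5.1961) = 169.1064°; ψ = atan2(-5.1961,0.9999) = -79.1075°
θ_1 = β − ψ = 248.2140°
θ_3 = φ − θ_1 − θ_2 = -98.2129° (wrapped to (-180°,180°])

-111.786 -120.001 -98.213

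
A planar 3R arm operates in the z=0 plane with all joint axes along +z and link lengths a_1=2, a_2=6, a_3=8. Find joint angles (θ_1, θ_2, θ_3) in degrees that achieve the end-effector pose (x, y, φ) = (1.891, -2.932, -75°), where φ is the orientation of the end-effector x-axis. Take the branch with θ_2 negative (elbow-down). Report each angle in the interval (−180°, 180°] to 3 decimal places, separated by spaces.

-149.990 -135.004 -150.006

wrist centre = target − a_3·(cos φ, sin φ) = (-0.1796, 4.7954)
cos θ_2 = (23.0282−2²−6²)/(2·2·6) = -0.7072; θ_2 = -135.0043° (elbow-down)
β = atan2(4.7954,-0.1796) = 92.1443°; ψ = atan2(-4.2423,-2.2430) = -117.8659°
θ_1 = β − ψ = 210.0102°
θ_3 = φ − θ_1 − θ_2 = -150.0059° (wrapped to (-180°,180°])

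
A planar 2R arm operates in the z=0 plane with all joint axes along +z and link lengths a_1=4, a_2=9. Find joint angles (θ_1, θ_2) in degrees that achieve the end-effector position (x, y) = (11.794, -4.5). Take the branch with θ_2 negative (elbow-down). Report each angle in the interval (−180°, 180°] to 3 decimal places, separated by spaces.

cos θ_2 = (159.3484−4²−9²)/(2·4·9) = 0.8660; θ_2 = -30.0086° (elbow-down)
β = atan2(-4.5000,11.7940) = -20.8844°; ψ = atan2(-4.5012,11.7936) = -20.8900°
θ_1 = β − ψ = 0.0057°

0.006 -30.009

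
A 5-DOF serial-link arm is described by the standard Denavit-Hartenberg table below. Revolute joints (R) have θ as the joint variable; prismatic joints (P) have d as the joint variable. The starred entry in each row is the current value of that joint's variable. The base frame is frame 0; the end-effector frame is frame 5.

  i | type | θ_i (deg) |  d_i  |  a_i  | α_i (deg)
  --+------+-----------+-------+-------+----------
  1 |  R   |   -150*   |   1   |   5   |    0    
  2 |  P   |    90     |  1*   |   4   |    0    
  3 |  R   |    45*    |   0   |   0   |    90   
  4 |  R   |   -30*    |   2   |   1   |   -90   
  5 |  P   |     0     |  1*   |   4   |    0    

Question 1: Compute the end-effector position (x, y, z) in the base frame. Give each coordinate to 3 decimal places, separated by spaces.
1.818 -9.146 0.366

after link 1: o_1 = (-4.3301, -2.5000, 1.0000)
after link 2: o_2 = (-2.3301, -5.9641, 2.0000)
after link 3: o_3 = (-2.3301, -5.9641, 2.0000)
after link 4: o_4 = (-2.0112, -8.1201, 1.5000)
after link 5: o_5 = (1.8178, -9.1461, 0.3660)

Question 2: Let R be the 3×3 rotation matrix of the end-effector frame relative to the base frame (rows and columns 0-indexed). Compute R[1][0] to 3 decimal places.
-0.224

End-effector x-axis (col 0 of R) = (0.8365,-0.2241,-0.5000)
R[1][0] = -0.2241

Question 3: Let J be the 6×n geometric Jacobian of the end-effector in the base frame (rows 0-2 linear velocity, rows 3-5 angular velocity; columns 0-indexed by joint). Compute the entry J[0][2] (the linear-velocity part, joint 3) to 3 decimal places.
axis z_2 = (0.0000,0.0000,1.0000); lever o_n−o_2 = (4.1479,-3.1820,-1.6340)
cross product → J_v[:, 2] = (3.1820,4.1479,-0.0000)
J_ω[:, 2] = z_2
entry J[0][2] = 3.1820

3.182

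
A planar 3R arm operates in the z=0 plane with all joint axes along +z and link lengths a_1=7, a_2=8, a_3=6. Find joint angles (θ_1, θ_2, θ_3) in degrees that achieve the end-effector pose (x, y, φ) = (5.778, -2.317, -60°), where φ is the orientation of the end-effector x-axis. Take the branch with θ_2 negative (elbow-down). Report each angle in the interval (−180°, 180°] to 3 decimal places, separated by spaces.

wrist centre = target − a_3·(cos φ, sin φ) = (2.7780, 2.8792)
cos θ_2 = (16.0068−7²−8²)/(2·7·8) = -0.8660; θ_2 = -149.9983° (elbow-down)
β = atan2(2.8792,2.7780) = 46.0244°; ψ = atan2(-4.0002,0.0719) = -88.9701°
θ_1 = β − ψ = 134.9944°
θ_3 = φ − θ_1 − θ_2 = -44.9961° (wrapped to (-180°,180°])

134.994 -149.998 -44.996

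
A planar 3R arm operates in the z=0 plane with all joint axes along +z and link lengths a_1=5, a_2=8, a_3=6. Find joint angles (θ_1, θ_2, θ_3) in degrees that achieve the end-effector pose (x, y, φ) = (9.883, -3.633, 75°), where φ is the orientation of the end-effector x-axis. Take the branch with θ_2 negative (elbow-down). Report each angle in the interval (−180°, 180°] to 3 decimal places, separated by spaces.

-30.007 -29.991 134.998

wrist centre = target − a_3·(cos φ, sin φ) = (8.3301, -9.4286)
cos θ_2 = (158.2880−5²−8²)/(2·5·8) = 0.8661; θ_2 = -29.9915° (elbow-down)
β = atan2(-9.4286,8.3301) = -48.5395°; ψ = atan2(-3.9990,11.9288) = -18.5330°
θ_1 = β − ψ = -30.0065°
θ_3 = φ − θ_1 − θ_2 = 134.9980° (wrapped to (-180°,180°])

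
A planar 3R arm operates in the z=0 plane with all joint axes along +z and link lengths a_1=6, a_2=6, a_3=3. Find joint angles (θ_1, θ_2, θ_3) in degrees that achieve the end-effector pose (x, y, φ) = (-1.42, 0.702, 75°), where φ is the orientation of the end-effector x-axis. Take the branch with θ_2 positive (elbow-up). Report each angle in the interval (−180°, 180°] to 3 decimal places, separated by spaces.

wrist centre = target − a_3·(cos φ, sin φ) = (-2.1965, -2.1958)
cos θ_2 = (9.6459−6²−6²)/(2·6·6) = -0.8660; θ_2 = 150.0005° (elbow-up)
β = atan2(-2.1958,-2.1965) = -135.0089°; ψ = atan2(3.0000,0.8038) = 75.0002°
θ_1 = β − ψ = -210.0091°
θ_3 = φ − θ_1 − θ_2 = 135.0086° (wrapped to (-180°,180°])

149.991 150.000 135.009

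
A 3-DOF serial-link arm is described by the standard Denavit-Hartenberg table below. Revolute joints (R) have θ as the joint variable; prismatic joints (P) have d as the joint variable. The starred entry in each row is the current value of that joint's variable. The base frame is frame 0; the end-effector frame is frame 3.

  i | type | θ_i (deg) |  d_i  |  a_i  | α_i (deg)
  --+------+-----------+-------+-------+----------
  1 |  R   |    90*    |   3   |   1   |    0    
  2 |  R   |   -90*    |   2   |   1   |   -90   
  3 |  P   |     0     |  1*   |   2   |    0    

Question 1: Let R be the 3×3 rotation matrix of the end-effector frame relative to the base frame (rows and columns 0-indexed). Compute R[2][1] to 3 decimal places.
End-effector y-axis (col 1 of R) = (0.0000,0.0000,-1.0000)
R[2][1] = -1.0000

-1.000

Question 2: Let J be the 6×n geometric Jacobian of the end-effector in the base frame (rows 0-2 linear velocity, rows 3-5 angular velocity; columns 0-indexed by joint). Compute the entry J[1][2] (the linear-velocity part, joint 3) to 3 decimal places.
1.000

prismatic axis z_2 = (0.0000,1.0000,0.0000)
J_v[:, 2] = z_2; J_ω[:, 2] = (0,0,0)
entry J[1][2] = 1.0000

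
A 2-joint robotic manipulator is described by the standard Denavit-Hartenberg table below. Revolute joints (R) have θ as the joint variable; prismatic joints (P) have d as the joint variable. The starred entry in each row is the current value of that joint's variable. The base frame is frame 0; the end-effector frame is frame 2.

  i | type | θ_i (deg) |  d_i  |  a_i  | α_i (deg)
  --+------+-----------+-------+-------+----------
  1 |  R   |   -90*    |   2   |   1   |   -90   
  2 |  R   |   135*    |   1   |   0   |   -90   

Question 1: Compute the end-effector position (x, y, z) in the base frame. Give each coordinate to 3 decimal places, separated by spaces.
after link 1: o_1 = (0.0000, -1.0000, 2.0000)
after link 2: o_2 = (1.0000, -1.0000, 2.0000)

1.000 -1.000 2.000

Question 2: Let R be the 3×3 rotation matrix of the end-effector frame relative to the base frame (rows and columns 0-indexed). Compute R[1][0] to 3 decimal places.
0.707

End-effector x-axis (col 0 of R) = (0.0000,0.7071,-0.7071)
R[1][0] = 0.7071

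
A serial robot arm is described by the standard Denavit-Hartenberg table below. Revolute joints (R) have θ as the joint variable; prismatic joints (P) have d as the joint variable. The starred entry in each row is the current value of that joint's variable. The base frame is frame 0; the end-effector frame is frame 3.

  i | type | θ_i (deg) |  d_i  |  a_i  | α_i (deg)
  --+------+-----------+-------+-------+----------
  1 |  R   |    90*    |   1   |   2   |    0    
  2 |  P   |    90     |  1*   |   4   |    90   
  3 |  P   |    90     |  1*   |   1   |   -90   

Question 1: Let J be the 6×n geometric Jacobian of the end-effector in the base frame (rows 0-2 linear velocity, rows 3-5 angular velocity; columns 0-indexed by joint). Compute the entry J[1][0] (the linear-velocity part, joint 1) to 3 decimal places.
-4.000

axis z_0 = ẑ; lever o_n−o_0 = (-4.0000,3.0000,3.0000)
cross product → J_v[:, 0] = (-3.0000,-4.0000,0.0000)
J_ω[:, 0] = z_0
entry J[1][0] = -4.0000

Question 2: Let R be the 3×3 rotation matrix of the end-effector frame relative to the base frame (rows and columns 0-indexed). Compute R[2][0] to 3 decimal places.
1.000

End-effector x-axis (col 0 of R) = (-0.0000,-0.0000,1.0000)
R[2][0] = 1.0000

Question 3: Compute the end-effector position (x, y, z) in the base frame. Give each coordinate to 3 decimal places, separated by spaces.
after link 1: o_1 = (0.0000, 2.0000, 1.0000)
after link 2: o_2 = (-4.0000, 2.0000, 2.0000)
after link 3: o_3 = (-4.0000, 3.0000, 3.0000)

-4.000 3.000 3.000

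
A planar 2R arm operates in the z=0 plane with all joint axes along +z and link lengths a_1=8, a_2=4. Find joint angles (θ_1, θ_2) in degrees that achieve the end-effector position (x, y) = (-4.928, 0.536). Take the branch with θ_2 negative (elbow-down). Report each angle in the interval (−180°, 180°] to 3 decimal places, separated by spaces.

-162.415 -150.003

cos θ_2 = (24.5725−8²−4²)/(2·8·4) = -0.8661; θ_2 = -150.0034° (elbow-down)
β = atan2(0.5360,-4.9280) = 173.7926°; ψ = atan2(-1.9998,4.5358) = -23.7924°
θ_1 = β − ψ = 197.5849°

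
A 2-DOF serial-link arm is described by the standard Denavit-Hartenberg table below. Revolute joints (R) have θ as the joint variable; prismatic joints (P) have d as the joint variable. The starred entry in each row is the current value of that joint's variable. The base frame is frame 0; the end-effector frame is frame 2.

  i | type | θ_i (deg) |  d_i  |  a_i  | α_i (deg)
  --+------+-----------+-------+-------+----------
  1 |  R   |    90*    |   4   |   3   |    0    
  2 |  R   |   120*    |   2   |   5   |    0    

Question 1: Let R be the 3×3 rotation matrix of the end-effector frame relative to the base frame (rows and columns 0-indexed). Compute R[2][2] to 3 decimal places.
1.000

End-effector z-axis (col 2 of R) = (0.0000,0.0000,1.0000)
R[2][2] = 1.0000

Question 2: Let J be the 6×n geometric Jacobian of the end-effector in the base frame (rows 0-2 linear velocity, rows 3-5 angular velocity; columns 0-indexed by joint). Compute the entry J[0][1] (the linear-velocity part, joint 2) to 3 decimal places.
2.500

axis z_1 = (0.0000,0.0000,1.0000); lever o_n−o_1 = (-4.3301,-2.5000,2.0000)
cross product → J_v[:, 1] = (2.5000,-4.3301,0.0000)
J_ω[:, 1] = z_1
entry J[0][1] = 2.5000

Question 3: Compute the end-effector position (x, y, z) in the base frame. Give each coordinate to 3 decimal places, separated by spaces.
-4.330 0.500 6.000

after link 1: o_1 = (0.0000, 3.0000, 4.0000)
after link 2: o_2 = (-4.3301, 0.5000, 6.0000)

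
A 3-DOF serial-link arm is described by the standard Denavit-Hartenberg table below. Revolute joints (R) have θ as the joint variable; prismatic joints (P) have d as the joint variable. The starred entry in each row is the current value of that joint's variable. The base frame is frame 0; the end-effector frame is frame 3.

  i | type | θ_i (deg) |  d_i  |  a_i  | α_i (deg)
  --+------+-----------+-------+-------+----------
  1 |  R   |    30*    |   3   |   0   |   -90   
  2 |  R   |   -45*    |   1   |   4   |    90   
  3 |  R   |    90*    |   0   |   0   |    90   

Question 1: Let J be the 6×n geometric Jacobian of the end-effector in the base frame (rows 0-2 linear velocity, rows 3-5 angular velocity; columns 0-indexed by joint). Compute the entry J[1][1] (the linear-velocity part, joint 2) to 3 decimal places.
1.414

axis z_1 = (-0.5000,0.8660,0.0000); lever o_n−o_1 = (1.9495,2.2802,2.8284)
cross product → J_v[:, 1] = (2.4495,1.4142,-2.8284)
J_ω[:, 1] = z_1
entry J[1][1] = 1.4142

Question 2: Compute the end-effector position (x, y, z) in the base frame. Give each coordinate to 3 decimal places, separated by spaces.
after link 1: o_1 = (0.0000, 0.0000, 3.0000)
after link 2: o_2 = (1.9495, 2.2802, 5.8284)
after link 3: o_3 = (1.9495, 2.2802, 5.8284)

1.949 2.280 5.828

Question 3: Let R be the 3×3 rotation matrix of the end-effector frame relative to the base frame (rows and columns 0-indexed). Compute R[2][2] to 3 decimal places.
0.707

End-effector z-axis (col 2 of R) = (0.6124,0.3536,0.7071)
R[2][2] = 0.7071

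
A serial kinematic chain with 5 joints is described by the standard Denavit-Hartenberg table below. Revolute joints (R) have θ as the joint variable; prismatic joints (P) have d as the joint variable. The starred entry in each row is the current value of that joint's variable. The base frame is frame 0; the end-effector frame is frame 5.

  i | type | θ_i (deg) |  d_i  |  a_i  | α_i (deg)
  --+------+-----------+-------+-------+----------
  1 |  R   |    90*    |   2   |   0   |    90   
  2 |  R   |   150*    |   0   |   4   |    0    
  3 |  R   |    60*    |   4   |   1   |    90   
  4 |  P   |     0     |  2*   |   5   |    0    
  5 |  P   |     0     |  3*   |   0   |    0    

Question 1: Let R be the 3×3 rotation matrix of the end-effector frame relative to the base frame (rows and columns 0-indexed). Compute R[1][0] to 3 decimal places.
End-effector x-axis (col 0 of R) = (-0.0000,-0.8660,-0.5000)
R[1][0] = -0.8660

-0.866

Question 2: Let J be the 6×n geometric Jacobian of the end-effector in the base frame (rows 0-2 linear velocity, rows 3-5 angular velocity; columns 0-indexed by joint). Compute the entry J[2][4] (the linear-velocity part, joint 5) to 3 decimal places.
prismatic axis z_4 = (-0.0000,-0.5000,0.8660)
J_v[:, 4] = z_4; J_ω[:, 4] = (0,0,0)
entry J[2][4] = 0.8660

0.866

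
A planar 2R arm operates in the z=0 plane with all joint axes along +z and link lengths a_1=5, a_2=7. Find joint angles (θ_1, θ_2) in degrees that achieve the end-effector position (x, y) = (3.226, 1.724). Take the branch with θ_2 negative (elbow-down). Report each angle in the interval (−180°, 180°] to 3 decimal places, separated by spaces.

135.000 -149.998

cos θ_2 = (13.3793−5²−7²)/(2·5·7) = -0.8660; θ_2 = -149.9983° (elbow-down)
β = atan2(1.7240,3.2260) = 28.1204°; ψ = atan2(-3.5002,-1.0621) = -106.8796°
θ_1 = β − ψ = 135.0000°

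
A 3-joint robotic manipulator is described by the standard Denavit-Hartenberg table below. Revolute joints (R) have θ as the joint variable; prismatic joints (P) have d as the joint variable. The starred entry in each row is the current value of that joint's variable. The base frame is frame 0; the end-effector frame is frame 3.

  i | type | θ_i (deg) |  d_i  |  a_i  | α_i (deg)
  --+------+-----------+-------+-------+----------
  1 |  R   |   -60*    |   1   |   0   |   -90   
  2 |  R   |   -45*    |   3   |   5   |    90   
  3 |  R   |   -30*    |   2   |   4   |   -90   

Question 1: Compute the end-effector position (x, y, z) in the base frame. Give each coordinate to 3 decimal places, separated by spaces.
3.151 -3.458 8.399

after link 1: o_1 = (0.0000, 0.0000, 1.0000)
after link 2: o_2 = (4.3658, -1.5619, 4.5355)
after link 3: o_3 = (3.1514, -3.4584, 8.3992)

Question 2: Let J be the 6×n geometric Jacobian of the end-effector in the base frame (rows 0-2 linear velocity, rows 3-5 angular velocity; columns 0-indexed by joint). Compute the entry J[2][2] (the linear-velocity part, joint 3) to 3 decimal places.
axis z_2 = (-0.3536,0.6124,0.7071); lever o_n−o_2 = (-1.2144,-1.8966,3.8637)
cross product → J_v[:, 2] = (3.7071,0.5073,1.4142)
J_ω[:, 2] = z_2
entry J[2][2] = 1.4142

1.414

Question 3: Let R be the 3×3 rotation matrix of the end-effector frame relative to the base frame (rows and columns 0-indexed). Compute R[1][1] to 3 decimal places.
End-effector y-axis (col 1 of R) = (0.3536,-0.6124,-0.7071)
R[1][1] = -0.6124

-0.612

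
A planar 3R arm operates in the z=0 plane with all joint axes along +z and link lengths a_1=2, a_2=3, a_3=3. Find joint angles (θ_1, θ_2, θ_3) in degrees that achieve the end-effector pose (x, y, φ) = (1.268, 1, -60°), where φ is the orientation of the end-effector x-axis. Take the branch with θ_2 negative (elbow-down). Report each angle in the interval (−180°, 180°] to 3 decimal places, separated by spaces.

149.999 -90.000 -119.999

wrist centre = target − a_3·(cos φ, sin φ) = (-0.2320, 3.5981)
cos θ_2 = (13.0000−2²−3²)/(2·2·3) = -0.0000; θ_2 = -90.0001° (elbow-down)
β = atan2(3.5981,-0.2320) = 93.6893°; ψ = atan2(-3.0000,2.0000) = -56.3100°
θ_1 = β − ψ = 149.9993°
θ_3 = φ − θ_1 − θ_2 = -119.9992° (wrapped to (-180°,180°])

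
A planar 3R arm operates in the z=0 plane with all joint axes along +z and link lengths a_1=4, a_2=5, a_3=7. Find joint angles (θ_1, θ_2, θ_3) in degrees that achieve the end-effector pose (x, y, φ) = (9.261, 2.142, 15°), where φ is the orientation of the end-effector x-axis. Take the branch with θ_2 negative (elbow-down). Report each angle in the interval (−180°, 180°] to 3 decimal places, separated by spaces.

105.057 -150.007 59.949

wrist centre = target − a_3·(cos φ, sin φ) = (2.4995, 0.3303)
cos θ_2 = (6.3567−4²−5²)/(2·4·5) = -0.8661; θ_2 = -150.0066° (elbow-down)
β = atan2(0.3303,2.4995) = 7.5270°; ψ = atan2(-2.4995,-0.3304) = -97.5304°
θ_1 = β − ψ = 105.0574°
θ_3 = φ − θ_1 − θ_2 = 59.9492° (wrapped to (-180°,180°])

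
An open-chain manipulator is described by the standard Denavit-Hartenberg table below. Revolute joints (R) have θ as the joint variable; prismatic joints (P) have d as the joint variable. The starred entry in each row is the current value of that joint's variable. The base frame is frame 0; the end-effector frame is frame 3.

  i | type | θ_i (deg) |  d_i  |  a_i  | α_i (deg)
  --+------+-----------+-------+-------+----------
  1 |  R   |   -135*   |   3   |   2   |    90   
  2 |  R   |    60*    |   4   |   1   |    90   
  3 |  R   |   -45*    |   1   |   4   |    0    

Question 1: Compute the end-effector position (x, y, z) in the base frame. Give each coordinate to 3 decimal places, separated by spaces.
-4.209 -2.552 5.816

after link 1: o_1 = (-1.4142, -1.4142, 3.0000)
after link 2: o_2 = (-4.5962, 1.0607, 3.8660)
after link 3: o_3 = (-4.2086, -2.5517, 5.8155)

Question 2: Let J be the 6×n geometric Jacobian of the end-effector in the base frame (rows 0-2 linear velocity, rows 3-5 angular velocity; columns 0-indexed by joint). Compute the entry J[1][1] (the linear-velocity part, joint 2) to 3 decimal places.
axis z_1 = (-0.7071,0.7071,0.0000); lever o_n−o_1 = (-2.7944,-1.1375,2.8155)
cross product → J_v[:, 1] = (1.9909,1.9909,2.7802)
J_ω[:, 1] = z_1
entry J[1][1] = 1.9909

1.991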